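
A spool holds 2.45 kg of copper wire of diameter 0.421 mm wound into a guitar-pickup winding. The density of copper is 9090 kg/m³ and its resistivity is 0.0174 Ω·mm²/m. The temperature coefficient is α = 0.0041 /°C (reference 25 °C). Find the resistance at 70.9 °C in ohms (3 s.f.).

288 Ω

ρ = 0.0174 Ω·mm²/m = 1.74×10^-8 Ω·m
A = π(d/2)² = π(2.1050e-04 m)² = 1.3920e-07 m²
L = m/(density·A) = 2.45/(9090×1.3920e-07) = 1936 m
R = ρL/A = (1.74×10^-8)(1936)/(1.3920e-07) = 242 Ω
R(70.9 °C) = 242 × (1 + 0.0041×45.9) = 288 Ω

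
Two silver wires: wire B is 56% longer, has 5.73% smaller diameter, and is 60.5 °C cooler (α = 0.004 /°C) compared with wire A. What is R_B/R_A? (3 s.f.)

R ∝ ρL/d² with ρ ∝ (1+αΔT), so R_B/R_A = (1 + 56/100) × (1 − 5.73/100)⁻² × (1 − 0.004×60.5)
= 1.56 × 1.125 × 0.758 = 1.33

1.33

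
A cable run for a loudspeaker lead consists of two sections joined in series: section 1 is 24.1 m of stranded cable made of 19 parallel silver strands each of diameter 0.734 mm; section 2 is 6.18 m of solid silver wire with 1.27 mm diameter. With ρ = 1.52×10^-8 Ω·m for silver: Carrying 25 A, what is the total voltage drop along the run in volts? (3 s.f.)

2.99 V

Section 1: A_strand = π(3.6700e-04)² = 4.231e-07 m²; R₁ = ρL/(N·A_s) = (1.52×10^-8)(24.1)/(19×4.231e-07) = 0.04556 Ω
Section 2: A = π(d/2)² = π(6.3500e-04 m)² = 1.267e-06 m²
R₂ = (1.52×10^-8)(6.18)/(1.267e-06) = 0.07415 Ω
R = R₁ + R₂ = 0.1197 Ω
V = IR = 25 × 0.1197 = 2.99 V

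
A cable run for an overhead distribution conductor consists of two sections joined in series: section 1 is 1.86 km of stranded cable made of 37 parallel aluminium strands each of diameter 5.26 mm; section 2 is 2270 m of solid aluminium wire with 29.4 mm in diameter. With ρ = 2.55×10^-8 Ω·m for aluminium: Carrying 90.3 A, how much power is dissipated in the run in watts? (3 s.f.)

Section 1: A_strand = π(2.6300e-03)² = 2.173e-05 m²; R₁ = ρL/(N·A_s) = (2.55×10^-8)(1860)/(37×2.173e-05) = 0.05899 Ω
Section 2: A = π(d/2)² = π(1.4700e-02 m)² = 6.789e-04 m²
R₂ = (2.55×10^-8)(2270)/(6.789e-04) = 0.08527 Ω
R = R₁ + R₂ = 0.1443 Ω
P = I²R = (90.3)² × 0.1443 = 1180 W

1180 W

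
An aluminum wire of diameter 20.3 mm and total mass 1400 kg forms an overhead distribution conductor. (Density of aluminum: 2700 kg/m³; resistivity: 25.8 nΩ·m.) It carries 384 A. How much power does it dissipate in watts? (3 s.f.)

ρ = 25.8 nΩ·m = 2.58×10^-8 Ω·m
A = π(d/2)² = π(1.0150e-02 m)² = 3.2365e-04 m²
L = m/(density·A) = 1400/(2700×3.2365e-04) = 1602 m
R = ρL/A = (2.58×10^-8)(1602)/(3.2365e-04) = 0.1277 Ω
P = I²R = (384)² × 0.1277 = 18800 W

18800 W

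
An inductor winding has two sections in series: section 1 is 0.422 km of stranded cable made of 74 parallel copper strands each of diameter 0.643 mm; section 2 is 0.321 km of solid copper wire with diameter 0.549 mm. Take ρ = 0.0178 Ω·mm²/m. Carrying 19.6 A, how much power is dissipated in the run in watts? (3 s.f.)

9390 W

ρ = 0.0178 Ω·mm²/m = 1.78×10^-8 Ω·m
Section 1: A_strand = π(3.2150e-04)² = 3.247e-07 m²; R₁ = ρL/(N·A_s) = (1.78×10^-8)(422)/(74×3.247e-07) = 0.3126 Ω
Section 2: A = π(d/2)² = π(2.7450e-04 m)² = 2.367e-07 m²
R₂ = (1.78×10^-8)(321)/(2.367e-07) = 24.14 Ω
R = R₁ + R₂ = 24.45 Ω
P = I²R = (19.6)² × 24.45 = 9390 W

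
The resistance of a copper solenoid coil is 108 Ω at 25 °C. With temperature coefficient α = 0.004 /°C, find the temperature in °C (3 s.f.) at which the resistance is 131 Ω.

78.2 °C

R = R₀(1 + α(T − T₀)) ⇒ T = T₀ + (R/R₀ − 1)/α
T = 25 + (131/108 − 1)/0.004 = 25 + (0.213)/0.004 = 78.2 °C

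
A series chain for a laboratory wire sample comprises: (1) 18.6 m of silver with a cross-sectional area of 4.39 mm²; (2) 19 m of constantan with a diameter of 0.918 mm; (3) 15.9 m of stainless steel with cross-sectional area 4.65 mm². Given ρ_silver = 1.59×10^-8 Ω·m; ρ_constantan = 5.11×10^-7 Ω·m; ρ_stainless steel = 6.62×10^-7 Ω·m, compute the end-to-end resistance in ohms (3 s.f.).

17.0 Ω

Seg 1: A = 4.39 mm² = 4.390e-06 m²
R_1 = (1.59×10^-8)(18.6)/(4.390e-06) = 0.06737 Ω
Seg 2: A = π(d/2)² = π(4.5900e-04 m)² = 6.619e-07 m²
R_2 = (5.11×10^-7)(19)/(6.619e-07) = 14.67 Ω
Seg 3: A = 4.65 mm² = 4.650e-06 m²
R_3 = (6.62×10^-7)(15.9)/(4.650e-06) = 2.264 Ω
R_total = R_1 + R_2 + R_3 = 17.0 Ω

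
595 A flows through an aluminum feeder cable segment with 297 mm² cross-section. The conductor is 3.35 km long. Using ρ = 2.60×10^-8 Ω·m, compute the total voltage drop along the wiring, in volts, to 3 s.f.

174 V

A = 297 mm² = 2.970e-04 m²
R = ρL/A = (2.60×10^-8)(3350)/(2.970e-04) = 0.2933 Ω
V = IR = 595 × 0.2933 = 174 V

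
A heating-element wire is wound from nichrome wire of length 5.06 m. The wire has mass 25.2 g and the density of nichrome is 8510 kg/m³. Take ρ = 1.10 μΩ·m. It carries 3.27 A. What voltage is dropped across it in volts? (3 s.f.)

ρ = 1.10 μΩ·m = 1.10×10^-6 Ω·m
A = m/(density·L) = 0.0252/(8510×5.06) = 5.8522e-07 m²
R = ρL/A = (1.10×10^-6)(5.06)/(5.8522e-07) = 9.511 Ω
V = IR = 3.27 × 9.511 = 31.1 V

31.1 V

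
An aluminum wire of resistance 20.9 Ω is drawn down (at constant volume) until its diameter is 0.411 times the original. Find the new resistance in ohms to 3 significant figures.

Volume constant ⇒ L' = L/r² with r = 0.411. R' = ρL'/A' = ρ(L/r²)/(πr²d₀²/4) = R/r⁴.
R' = 35.05 × 20.9 = 732 Ω

732 Ω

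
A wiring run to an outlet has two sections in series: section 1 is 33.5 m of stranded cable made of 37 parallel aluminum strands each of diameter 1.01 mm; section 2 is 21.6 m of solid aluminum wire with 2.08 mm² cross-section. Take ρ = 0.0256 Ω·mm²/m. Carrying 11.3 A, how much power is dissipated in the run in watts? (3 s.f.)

ρ = 0.0256 Ω·mm²/m = 2.56×10^-8 Ω·m
Section 1: A_strand = π(5.0500e-04)² = 8.012e-07 m²; R₁ = ρL/(N·A_s) = (2.56×10^-8)(33.5)/(37×8.012e-07) = 0.02893 Ω
Section 2: A = 2.08 mm² = 2.080e-06 m²
R₂ = (2.56×10^-8)(21.6)/(2.080e-06) = 0.2658 Ω
R = R₁ + R₂ = 0.2948 Ω
P = I²R = (11.3)² × 0.2948 = 37.6 W

37.6 W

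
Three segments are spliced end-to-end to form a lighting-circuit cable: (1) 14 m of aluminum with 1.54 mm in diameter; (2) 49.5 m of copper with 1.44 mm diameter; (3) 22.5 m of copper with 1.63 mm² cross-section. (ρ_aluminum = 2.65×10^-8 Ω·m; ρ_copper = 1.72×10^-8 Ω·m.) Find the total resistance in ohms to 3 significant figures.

0.959 Ω

Seg 1: A = π(d/2)² = π(7.7000e-04 m)² = 1.863e-06 m²
R_1 = (2.65×10^-8)(14)/(1.863e-06) = 0.1992 Ω
Seg 2: A = π(d/2)² = π(7.2000e-04 m)² = 1.629e-06 m²
R_2 = (1.72×10^-8)(49.5)/(1.629e-06) = 0.5228 Ω
Seg 3: A = 1.63 mm² = 1.630e-06 m²
R_3 = (1.72×10^-8)(22.5)/(1.630e-06) = 0.2374 Ω
R_total = R_1 + R_2 + R_3 = 0.959 Ω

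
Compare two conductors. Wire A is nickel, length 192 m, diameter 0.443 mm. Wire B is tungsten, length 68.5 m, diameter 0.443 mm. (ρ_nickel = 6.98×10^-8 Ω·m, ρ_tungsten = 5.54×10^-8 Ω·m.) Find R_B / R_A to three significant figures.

R ∝ ρL/d², so R_B/R_A = (ρ_B/ρ_A) × (L_B/L_A)
= (5.54×10^-8/6.98×10^-8) × (68.5/192) = 0.283

0.283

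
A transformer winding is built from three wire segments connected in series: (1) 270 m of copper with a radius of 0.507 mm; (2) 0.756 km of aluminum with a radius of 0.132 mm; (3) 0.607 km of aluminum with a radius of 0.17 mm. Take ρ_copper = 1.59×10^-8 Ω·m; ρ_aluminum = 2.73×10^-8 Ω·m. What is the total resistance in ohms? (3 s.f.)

Seg 1: A = πr² = π(5.0700e-04 m)² = 8.075e-07 m²
R_1 = (1.59×10^-8)(270)/(8.075e-07) = 5.316 Ω
Seg 2: A = πr² = π(1.3200e-04 m)² = 5.474e-08 m²
R_2 = (2.73×10^-8)(756)/(5.474e-08) = 377 Ω
Seg 3: A = πr² = π(1.7000e-04 m)² = 9.079e-08 m²
R_3 = (2.73×10^-8)(607)/(9.079e-08) = 182.5 Ω
R_total = R_1 + R_2 + R_3 = 565 Ω

565 Ω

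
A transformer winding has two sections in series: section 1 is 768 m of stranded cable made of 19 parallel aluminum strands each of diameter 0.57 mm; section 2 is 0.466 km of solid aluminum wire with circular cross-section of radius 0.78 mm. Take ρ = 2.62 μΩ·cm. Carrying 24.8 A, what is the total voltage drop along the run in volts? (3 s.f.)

ρ = 2.62 μΩ·cm = 2.62×10^-8 Ω·m
Section 1: A_strand = π(2.8500e-04)² = 2.552e-07 m²; R₁ = ρL/(N·A_s) = (2.62×10^-8)(768)/(19×2.552e-07) = 4.15 Ω
Section 2: A = πr² = π(7.8000e-04 m)² = 1.911e-06 m²
R₂ = (2.62×10^-8)(466)/(1.911e-06) = 6.388 Ω
R = R₁ + R₂ = 10.54 Ω
V = IR = 24.8 × 10.54 = 261 V

261 V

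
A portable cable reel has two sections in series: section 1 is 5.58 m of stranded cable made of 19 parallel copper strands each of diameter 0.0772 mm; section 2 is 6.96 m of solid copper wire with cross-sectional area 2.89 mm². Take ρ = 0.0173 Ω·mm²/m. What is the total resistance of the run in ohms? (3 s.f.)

1.13 Ω

ρ = 0.0173 Ω·mm²/m = 1.73×10^-8 Ω·m
Section 1: A_strand = π(3.8600e-05)² = 4.681e-09 m²; R₁ = ρL/(N·A_s) = (1.73×10^-8)(5.58)/(19×4.681e-09) = 1.085 Ω
Section 2: A = 2.89 mm² = 2.890e-06 m²
R₂ = (1.73×10^-8)(6.96)/(2.890e-06) = 0.04166 Ω
R = R₁ + R₂ = 1.13 Ω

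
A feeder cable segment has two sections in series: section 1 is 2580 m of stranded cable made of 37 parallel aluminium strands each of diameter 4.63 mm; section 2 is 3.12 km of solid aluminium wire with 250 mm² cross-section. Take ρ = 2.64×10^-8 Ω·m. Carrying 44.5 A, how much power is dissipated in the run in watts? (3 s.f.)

869 W

Section 1: A_strand = π(2.3150e-03)² = 1.684e-05 m²; R₁ = ρL/(N·A_s) = (2.64×10^-8)(2580)/(37×1.684e-05) = 0.1093 Ω
Section 2: A = 250 mm² = 2.500e-04 m²
R₂ = (2.64×10^-8)(3120)/(2.500e-04) = 0.3295 Ω
R = R₁ + R₂ = 0.4388 Ω
P = I²R = (44.5)² × 0.4388 = 869 W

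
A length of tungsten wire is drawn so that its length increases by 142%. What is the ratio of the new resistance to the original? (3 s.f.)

k = 1 + 142/100 = 2.42; volume constant ⇒ A' = A/k, so R' = k²R.
Factor = 5.86

5.86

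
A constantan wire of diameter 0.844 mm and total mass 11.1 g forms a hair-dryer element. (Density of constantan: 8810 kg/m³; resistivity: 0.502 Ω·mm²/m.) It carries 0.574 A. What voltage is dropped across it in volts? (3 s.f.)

1.16 V

ρ = 0.502 Ω·mm²/m = 5.02×10^-7 Ω·m
A = π(d/2)² = π(4.2200e-04 m)² = 5.5947e-07 m²
L = m/(density·A) = 0.0111/(8810×5.5947e-07) = 2.252 m
R = ρL/A = (5.02×10^-7)(2.252)/(5.5947e-07) = 2.021 Ω
V = IR = 0.574 × 2.021 = 1.16 V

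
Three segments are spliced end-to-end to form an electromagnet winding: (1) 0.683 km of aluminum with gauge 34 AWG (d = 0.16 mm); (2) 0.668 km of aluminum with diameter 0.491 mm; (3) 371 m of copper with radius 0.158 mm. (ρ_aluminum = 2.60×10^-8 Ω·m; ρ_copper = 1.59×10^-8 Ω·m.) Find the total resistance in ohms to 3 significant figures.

Seg 1: A = π(0.16/2 mm)² = π(8.0000e-05 m)² = 2.011e-08 m²
R_1 = (2.60×10^-8)(683)/(2.011e-08) = 883.2 Ω
Seg 2: A = π(d/2)² = π(2.4550e-04 m)² = 1.893e-07 m²
R_2 = (2.60×10^-8)(668)/(1.893e-07) = 91.73 Ω
Seg 3: A = πr² = π(1.5800e-04 m)² = 7.843e-08 m²
R_3 = (1.59×10^-8)(371)/(7.843e-08) = 75.22 Ω
R_total = R_1 + R_2 + R_3 = 1050 Ω

1050 Ω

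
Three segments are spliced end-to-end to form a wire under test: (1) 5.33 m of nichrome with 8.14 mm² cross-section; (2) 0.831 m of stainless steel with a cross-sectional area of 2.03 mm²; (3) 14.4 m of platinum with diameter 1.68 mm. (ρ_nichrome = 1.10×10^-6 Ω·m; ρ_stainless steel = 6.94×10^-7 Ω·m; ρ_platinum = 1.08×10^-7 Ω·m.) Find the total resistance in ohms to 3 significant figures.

Seg 1: A = 8.14 mm² = 8.140e-06 m²
R_1 = (1.10×10^-6)(5.33)/(8.140e-06) = 0.7203 Ω
Seg 2: A = 2.03 mm² = 2.030e-06 m²
R_2 = (6.94×10^-7)(0.831)/(2.030e-06) = 0.2841 Ω
Seg 3: A = π(d/2)² = π(8.4000e-04 m)² = 2.217e-06 m²
R_3 = (1.08×10^-7)(14.4)/(2.217e-06) = 0.7016 Ω
R_total = R_1 + R_2 + R_3 = 1.71 Ω

1.71 Ω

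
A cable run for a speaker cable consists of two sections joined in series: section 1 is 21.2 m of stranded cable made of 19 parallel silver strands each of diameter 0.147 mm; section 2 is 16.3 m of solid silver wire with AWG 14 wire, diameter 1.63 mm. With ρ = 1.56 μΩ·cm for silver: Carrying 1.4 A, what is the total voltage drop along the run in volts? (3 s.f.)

ρ = 1.56 μΩ·cm = 1.56×10^-8 Ω·m
Section 1: A_strand = π(7.3500e-05)² = 1.697e-08 m²; R₁ = ρL/(N·A_s) = (1.56×10^-8)(21.2)/(19×1.697e-08) = 1.026 Ω
Section 2: A = π(1.63/2 mm)² = π(8.1500e-04 m)² = 2.087e-06 m²
R₂ = (1.56×10^-8)(16.3)/(2.087e-06) = 0.1219 Ω
R = R₁ + R₂ = 1.147 Ω
V = IR = 1.4 × 1.147 = 1.61 V

1.61 V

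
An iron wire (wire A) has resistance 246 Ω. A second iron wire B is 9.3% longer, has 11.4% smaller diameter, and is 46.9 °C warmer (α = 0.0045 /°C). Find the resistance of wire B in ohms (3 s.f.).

415 Ω

R ∝ ρL/d² with ρ ∝ (1+αΔT), so R_B/R_A = (1 + 9.3/100) × (1 − 11.4/100)⁻² × (1 + 0.0045×46.9)
= 1.093 × 1.274 × 1.211 = 1.686
R_B = 1.686 × 246 = 415 Ω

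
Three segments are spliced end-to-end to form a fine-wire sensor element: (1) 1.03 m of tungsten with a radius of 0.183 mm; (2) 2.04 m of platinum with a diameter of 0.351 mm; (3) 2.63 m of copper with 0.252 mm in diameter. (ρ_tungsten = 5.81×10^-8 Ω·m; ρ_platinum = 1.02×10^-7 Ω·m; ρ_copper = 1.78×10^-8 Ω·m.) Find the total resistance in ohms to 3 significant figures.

3.66 Ω

Seg 1: A = πr² = π(1.8300e-04 m)² = 1.052e-07 m²
R_1 = (5.81×10^-8)(1.03)/(1.052e-07) = 0.5688 Ω
Seg 2: A = π(d/2)² = π(1.7550e-04 m)² = 9.676e-08 m²
R_2 = (1.02×10^-7)(2.04)/(9.676e-08) = 2.15 Ω
Seg 3: A = π(d/2)² = π(1.2600e-04 m)² = 4.988e-08 m²
R_3 = (1.78×10^-8)(2.63)/(4.988e-08) = 0.9386 Ω
R_total = R_1 + R_2 + R_3 = 3.66 Ω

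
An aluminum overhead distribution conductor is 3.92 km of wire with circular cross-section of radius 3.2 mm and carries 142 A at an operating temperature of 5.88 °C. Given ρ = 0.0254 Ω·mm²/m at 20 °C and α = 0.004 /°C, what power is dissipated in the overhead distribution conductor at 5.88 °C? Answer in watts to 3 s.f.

ρ = 0.0254 Ω·mm²/m = 2.54×10^-8 Ω·m
A = πr² = π(3.2000e-03 m)² = 3.217e-05 m²
R₍20₎ = ρL/A = (2.54×10^-8)(3920)/(3.217e-05) = 3.095 Ω
R₍5.88₎ = R₍20₎(1 + αΔT) = 3.095 × (1 + 0.004×-14.1) = 2.92 Ω
P = I²R = (142)² × 2.92 = 58900 W

58900 W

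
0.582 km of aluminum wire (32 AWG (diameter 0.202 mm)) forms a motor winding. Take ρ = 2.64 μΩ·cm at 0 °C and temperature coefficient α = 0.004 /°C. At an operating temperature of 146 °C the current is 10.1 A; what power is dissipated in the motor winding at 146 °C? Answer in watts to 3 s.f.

77500 W

ρ = 2.64 μΩ·cm = 2.64×10^-8 Ω·m
A = π(0.202/2 mm)² = π(1.0100e-04 m)² = 3.205e-08 m²
R₍0₎ = ρL/A = (2.64×10^-8)(582)/(3.205e-08) = 479.4 Ω
R₍146₎ = R₍0₎(1 + αΔT) = 479.4 × (1 + 0.004×146) = 759.4 Ω
P = I²R = (10.1)² × 759.4 = 77500 W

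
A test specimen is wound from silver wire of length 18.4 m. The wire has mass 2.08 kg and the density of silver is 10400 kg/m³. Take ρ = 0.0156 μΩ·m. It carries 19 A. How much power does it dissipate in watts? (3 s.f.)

9.53 W

ρ = 0.0156 μΩ·m = 1.56×10^-8 Ω·m
A = m/(density·L) = 2.08/(10400×18.4) = 1.0870e-05 m²
R = ρL/A = (1.56×10^-8)(18.4)/(1.0870e-05) = 0.02641 Ω
P = I²R = (19)² × 0.02641 = 9.53 W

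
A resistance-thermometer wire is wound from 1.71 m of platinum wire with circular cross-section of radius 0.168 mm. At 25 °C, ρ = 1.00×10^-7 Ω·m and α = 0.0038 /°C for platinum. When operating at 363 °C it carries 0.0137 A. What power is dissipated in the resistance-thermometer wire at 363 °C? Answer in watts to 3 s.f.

8.27×10^-4 W

A = πr² = π(1.6800e-04 m)² = 8.867e-08 m²
R₍25₎ = ρL/A = (1.00×10^-7)(1.71)/(8.867e-08) = 1.929 Ω
R₍363₎ = R₍25₎(1 + αΔT) = 1.929 × (1 + 0.0038×338) = 4.406 Ω
P = I²R = (0.0137)² × 4.406 = 8.27×10^-4 W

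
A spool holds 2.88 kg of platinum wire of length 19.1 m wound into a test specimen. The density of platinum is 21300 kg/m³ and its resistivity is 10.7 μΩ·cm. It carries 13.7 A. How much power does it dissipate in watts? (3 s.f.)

ρ = 10.7 μΩ·cm = 1.07×10^-7 Ω·m
A = m/(density·L) = 2.88/(21300×19.1) = 7.0791e-06 m²
R = ρL/A = (1.07×10^-7)(19.1)/(7.0791e-06) = 0.2887 Ω
P = I²R = (13.7)² × 0.2887 = 54.2 W

54.2 W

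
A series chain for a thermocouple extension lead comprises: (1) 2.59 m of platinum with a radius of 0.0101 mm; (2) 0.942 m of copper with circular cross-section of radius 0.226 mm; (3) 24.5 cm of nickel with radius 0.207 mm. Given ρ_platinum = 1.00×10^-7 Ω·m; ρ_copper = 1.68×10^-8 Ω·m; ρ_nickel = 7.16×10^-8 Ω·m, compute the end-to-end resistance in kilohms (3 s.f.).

0.808 kΩ

Seg 1: A = πr² = π(1.0100e-05 m)² = 3.205e-10 m²
R_1 = (1.00×10^-7)(2.59)/(3.205e-10) = 808.2 Ω
Seg 2: A = πr² = π(2.2600e-04 m)² = 1.605e-07 m²
R_2 = (1.68×10^-8)(0.942)/(1.605e-07) = 0.09863 Ω
Seg 3: A = πr² = π(2.0700e-04 m)² = 1.346e-07 m²
R_3 = (7.16×10^-8)(0.245)/(1.346e-07) = 0.1303 Ω
R_total = R_1 + R_2 + R_3 = 0.808 kΩ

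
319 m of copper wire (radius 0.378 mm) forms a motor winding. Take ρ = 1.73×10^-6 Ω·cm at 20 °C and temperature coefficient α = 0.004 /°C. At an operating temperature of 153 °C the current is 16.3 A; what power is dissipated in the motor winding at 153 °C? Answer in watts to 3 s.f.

5000 W

ρ = 1.73×10^-6 Ω·cm = 1.73×10^-8 Ω·m
A = πr² = π(3.7800e-04 m)² = 4.489e-07 m²
R₍20₎ = ρL/A = (1.73×10^-8)(319)/(4.489e-07) = 12.29 Ω
R₍153₎ = R₍20₎(1 + αΔT) = 12.29 × (1 + 0.004×133) = 18.83 Ω
P = I²R = (16.3)² × 18.83 = 5000 W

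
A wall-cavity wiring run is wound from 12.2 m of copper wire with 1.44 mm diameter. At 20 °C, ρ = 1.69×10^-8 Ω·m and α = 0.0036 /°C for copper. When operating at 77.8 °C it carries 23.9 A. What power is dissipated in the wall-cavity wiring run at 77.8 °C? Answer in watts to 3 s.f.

A = π(d/2)² = π(7.2000e-04 m)² = 1.629e-06 m²
R₍20₎ = ρL/A = (1.69×10^-8)(12.2)/(1.629e-06) = 0.1266 Ω
R₍77.8₎ = R₍20₎(1 + αΔT) = 0.1266 × (1 + 0.0036×57.8) = 0.1529 Ω
P = I²R = (23.9)² × 0.1529 = 87.4 W

87.4 W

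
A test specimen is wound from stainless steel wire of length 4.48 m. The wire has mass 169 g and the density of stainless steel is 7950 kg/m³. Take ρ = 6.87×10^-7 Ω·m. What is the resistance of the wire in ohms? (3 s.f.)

0.649 Ω

A = m/(density·L) = 0.169/(7950×4.48) = 4.7451e-06 m²
R = ρL/A = (6.87×10^-7)(4.48)/(4.7451e-06) = 0.649 Ω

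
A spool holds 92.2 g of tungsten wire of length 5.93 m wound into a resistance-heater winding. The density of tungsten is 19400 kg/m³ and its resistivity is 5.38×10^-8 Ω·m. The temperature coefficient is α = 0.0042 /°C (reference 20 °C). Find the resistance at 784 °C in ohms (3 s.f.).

1.68 Ω

A = m/(density·L) = 0.0922/(19400×5.93) = 8.0145e-07 m²
R = ρL/A = (5.38×10^-8)(5.93)/(8.0145e-07) = 0.3981 Ω
R(784 °C) = 0.3981 × (1 + 0.0042×764) = 1.68 Ω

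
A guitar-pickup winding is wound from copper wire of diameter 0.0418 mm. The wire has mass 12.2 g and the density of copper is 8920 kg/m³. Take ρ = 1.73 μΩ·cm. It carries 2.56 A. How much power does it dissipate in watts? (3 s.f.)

82300 W

ρ = 1.73 μΩ·cm = 1.73×10^-8 Ω·m
A = π(d/2)² = π(2.0900e-05 m)² = 1.3723e-09 m²
L = m/(density·A) = 0.0122/(8920×1.3723e-09) = 996.7 m
R = ρL/A = (1.73×10^-8)(996.7)/(1.3723e-09) = 12560 Ω
P = I²R = (2.56)² × 12560 = 82300 W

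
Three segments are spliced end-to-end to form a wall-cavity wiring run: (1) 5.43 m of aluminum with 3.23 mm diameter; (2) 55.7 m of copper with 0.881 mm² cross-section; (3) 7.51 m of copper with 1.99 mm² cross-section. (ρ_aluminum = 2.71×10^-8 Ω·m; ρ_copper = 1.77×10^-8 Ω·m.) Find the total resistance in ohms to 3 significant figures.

1.20 Ω

Seg 1: A = π(d/2)² = π(1.6150e-03 m)² = 8.194e-06 m²
R_1 = (2.71×10^-8)(5.43)/(8.194e-06) = 0.01796 Ω
Seg 2: A = 0.881 mm² = 8.810e-07 m²
R_2 = (1.77×10^-8)(55.7)/(8.810e-07) = 1.119 Ω
Seg 3: A = 1.99 mm² = 1.990e-06 m²
R_3 = (1.77×10^-8)(7.51)/(1.990e-06) = 0.0668 Ω
R_total = R_1 + R_2 + R_3 = 1.20 Ω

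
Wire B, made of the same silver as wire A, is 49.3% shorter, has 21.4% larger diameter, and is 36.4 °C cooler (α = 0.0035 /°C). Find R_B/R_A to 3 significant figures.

0.300

R ∝ ρL/d² with ρ ∝ (1+αΔT), so R_B/R_A = (1 − 49.3/100) × (1 + 21.4/100)⁻² × (1 − 0.0035×36.4)
= 0.507 × 0.6785 × 0.8726 = 0.300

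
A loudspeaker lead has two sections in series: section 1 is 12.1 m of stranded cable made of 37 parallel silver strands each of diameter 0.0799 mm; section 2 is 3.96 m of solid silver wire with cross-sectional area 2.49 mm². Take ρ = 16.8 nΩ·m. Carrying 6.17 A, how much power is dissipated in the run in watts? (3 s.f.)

42.7 W

ρ = 16.8 nΩ·m = 1.68×10^-8 Ω·m
Section 1: A_strand = π(3.9950e-05)² = 5.014e-09 m²; R₁ = ρL/(N·A_s) = (1.68×10^-8)(12.1)/(37×5.014e-09) = 1.096 Ω
Section 2: A = 2.49 mm² = 2.490e-06 m²
R₂ = (1.68×10^-8)(3.96)/(2.490e-06) = 0.02672 Ω
R = R₁ + R₂ = 1.122 Ω
P = I²R = (6.17)² × 1.122 = 42.7 W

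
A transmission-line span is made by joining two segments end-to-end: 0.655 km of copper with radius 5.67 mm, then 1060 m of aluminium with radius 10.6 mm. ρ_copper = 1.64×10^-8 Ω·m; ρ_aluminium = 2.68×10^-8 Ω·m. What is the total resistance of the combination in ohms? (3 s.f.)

0.187 Ω

Segment 1: A = πr² = π(5.6700e-03 m)² = 1.010e-04 m²
R₁ = ρL/A = (1.64×10^-8)(655)/(1.010e-04) = 0.1064 Ω
Segment 2: A = πr² = π(1.0600e-02 m)² = 3.530e-04 m²
R₂ = (2.68×10^-8)(1060)/(3.530e-04) = 0.08048 Ω
R = R₁ + R₂ = 0.187 Ω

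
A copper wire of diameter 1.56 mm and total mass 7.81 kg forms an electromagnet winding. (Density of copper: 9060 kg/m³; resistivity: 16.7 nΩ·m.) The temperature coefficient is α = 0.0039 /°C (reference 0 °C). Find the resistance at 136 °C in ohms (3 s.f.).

ρ = 16.7 nΩ·m = 1.67×10^-8 Ω·m
A = π(d/2)² = π(7.8000e-04 m)² = 1.9113e-06 m²
L = m/(density·A) = 7.81/(9060×1.9113e-06) = 451 m
R = ρL/A = (1.67×10^-8)(451)/(1.9113e-06) = 3.941 Ω
R(136 °C) = 3.941 × (1 + 0.0039×136) = 6.03 Ω

6.03 Ω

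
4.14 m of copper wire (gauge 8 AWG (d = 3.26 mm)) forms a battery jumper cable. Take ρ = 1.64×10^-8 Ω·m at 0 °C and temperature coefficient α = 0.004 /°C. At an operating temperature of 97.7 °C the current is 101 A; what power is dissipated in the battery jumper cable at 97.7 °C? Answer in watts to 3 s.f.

A = π(3.26/2 mm)² = π(1.6300e-03 m)² = 8.347e-06 m²
R₍0₎ = ρL/A = (1.64×10^-8)(4.14)/(8.347e-06) = 0.008134 Ω
R₍97.7₎ = R₍0₎(1 + αΔT) = 0.008134 × (1 + 0.004×97.7) = 0.01131 Ω
P = I²R = (101)² × 0.01131 = 115 W

115 W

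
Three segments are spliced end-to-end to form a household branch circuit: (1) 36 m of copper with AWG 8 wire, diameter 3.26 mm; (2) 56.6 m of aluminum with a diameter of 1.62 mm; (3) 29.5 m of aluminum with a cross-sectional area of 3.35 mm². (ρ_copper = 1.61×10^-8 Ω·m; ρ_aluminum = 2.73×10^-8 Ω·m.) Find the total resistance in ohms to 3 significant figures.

Seg 1: A = π(3.26/2 mm)² = π(1.6300e-03 m)² = 8.347e-06 m²
R_1 = (1.61×10^-8)(36)/(8.347e-06) = 0.06944 Ω
Seg 2: A = π(d/2)² = π(8.1000e-04 m)² = 2.061e-06 m²
R_2 = (2.73×10^-8)(56.6)/(2.061e-06) = 0.7497 Ω
Seg 3: A = 3.35 mm² = 3.350e-06 m²
R_3 = (2.73×10^-8)(29.5)/(3.350e-06) = 0.2404 Ω
R_total = R_1 + R_2 + R_3 = 1.06 Ω

1.06 Ω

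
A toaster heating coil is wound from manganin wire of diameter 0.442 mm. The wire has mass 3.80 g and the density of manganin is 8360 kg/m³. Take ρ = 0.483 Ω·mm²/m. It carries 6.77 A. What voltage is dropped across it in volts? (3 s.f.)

ρ = 0.483 Ω·mm²/m = 4.83×10^-7 Ω·m
A = π(d/2)² = π(2.2100e-04 m)² = 1.5344e-07 m²
L = m/(density·A) = 0.0038/(8360×1.5344e-07) = 2.962 m
R = ρL/A = (4.83×10^-7)(2.962)/(1.5344e-07) = 9.325 Ω
V = IR = 6.77 × 9.325 = 63.1 V

63.1 V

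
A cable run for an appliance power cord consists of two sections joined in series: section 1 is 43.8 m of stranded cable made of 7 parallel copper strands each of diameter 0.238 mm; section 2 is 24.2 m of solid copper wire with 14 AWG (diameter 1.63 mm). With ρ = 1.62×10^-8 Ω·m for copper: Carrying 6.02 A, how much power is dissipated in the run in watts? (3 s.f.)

89.4 W

Section 1: A_strand = π(1.1900e-04)² = 4.449e-08 m²; R₁ = ρL/(N·A_s) = (1.62×10^-8)(43.8)/(7×4.449e-08) = 2.278 Ω
Section 2: A = π(1.63/2 mm)² = π(8.1500e-04 m)² = 2.087e-06 m²
R₂ = (1.62×10^-8)(24.2)/(2.087e-06) = 0.1879 Ω
R = R₁ + R₂ = 2.466 Ω
P = I²R = (6.02)² × 2.466 = 89.4 W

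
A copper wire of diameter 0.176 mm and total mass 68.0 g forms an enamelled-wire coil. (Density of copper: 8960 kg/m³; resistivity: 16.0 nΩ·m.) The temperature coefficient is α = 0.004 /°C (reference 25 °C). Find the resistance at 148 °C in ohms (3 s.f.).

306 Ω

ρ = 16.0 nΩ·m = 1.60×10^-8 Ω·m
A = π(d/2)² = π(8.8000e-05 m)² = 2.4328e-08 m²
L = m/(density·A) = 0.068/(8960×2.4328e-08) = 312 m
R = ρL/A = (1.60×10^-8)(312)/(2.4328e-08) = 205.2 Ω
R(148 °C) = 205.2 × (1 + 0.004×123) = 306 Ω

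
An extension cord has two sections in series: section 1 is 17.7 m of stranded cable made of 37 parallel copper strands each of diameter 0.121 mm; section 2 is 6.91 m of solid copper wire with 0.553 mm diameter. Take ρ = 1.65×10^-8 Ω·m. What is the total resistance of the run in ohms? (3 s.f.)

1.16 Ω

Section 1: A_strand = π(6.0500e-05)² = 1.150e-08 m²; R₁ = ρL/(N·A_s) = (1.65×10^-8)(17.7)/(37×1.150e-08) = 0.6864 Ω
Section 2: A = π(d/2)² = π(2.7650e-04 m)² = 2.402e-07 m²
R₂ = (1.65×10^-8)(6.91)/(2.402e-07) = 0.4747 Ω
R = R₁ + R₂ = 1.16 Ω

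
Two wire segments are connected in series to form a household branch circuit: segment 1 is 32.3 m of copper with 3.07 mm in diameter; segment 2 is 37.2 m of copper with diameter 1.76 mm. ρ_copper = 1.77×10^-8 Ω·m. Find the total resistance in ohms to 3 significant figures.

Segment 1: A = π(d/2)² = π(1.5350e-03 m)² = 7.402e-06 m²
R₁ = ρL/A = (1.77×10^-8)(32.3)/(7.402e-06) = 0.07723 Ω
Segment 2: A = π(d/2)² = π(8.8000e-04 m)² = 2.433e-06 m²
R₂ = (1.77×10^-8)(37.2)/(2.433e-06) = 0.2706 Ω
R = R₁ + R₂ = 0.348 Ω

0.348 Ω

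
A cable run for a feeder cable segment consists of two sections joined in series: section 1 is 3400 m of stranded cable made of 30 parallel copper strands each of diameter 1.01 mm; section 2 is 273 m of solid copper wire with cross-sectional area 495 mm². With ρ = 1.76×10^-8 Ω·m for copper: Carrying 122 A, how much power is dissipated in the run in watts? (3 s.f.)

Section 1: A_strand = π(5.0500e-04)² = 8.012e-07 m²; R₁ = ρL/(N·A_s) = (1.76×10^-8)(3400)/(30×8.012e-07) = 2.49 Ω
Section 2: A = 495 mm² = 4.950e-04 m²
R₂ = (1.76×10^-8)(273)/(4.950e-04) = 0.009707 Ω
R = R₁ + R₂ = 2.499 Ω
P = I²R = (122)² × 2.499 = 37200 W

37200 W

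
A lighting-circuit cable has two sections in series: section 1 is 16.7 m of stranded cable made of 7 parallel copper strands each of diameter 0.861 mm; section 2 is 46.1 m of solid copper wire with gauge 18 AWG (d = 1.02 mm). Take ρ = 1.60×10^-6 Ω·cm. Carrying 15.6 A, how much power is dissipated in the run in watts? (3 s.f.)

236 W

ρ = 1.60×10^-6 Ω·cm = 1.60×10^-8 Ω·m
Section 1: A_strand = π(4.3050e-04)² = 5.822e-07 m²; R₁ = ρL/(N·A_s) = (1.60×10^-8)(16.7)/(7×5.822e-07) = 0.06556 Ω
Section 2: A = π(1.02/2 mm)² = π(5.1000e-04 m)² = 8.171e-07 m²
R₂ = (1.60×10^-8)(46.1)/(8.171e-07) = 0.9027 Ω
R = R₁ + R₂ = 0.9682 Ω
P = I²R = (15.6)² × 0.9682 = 236 W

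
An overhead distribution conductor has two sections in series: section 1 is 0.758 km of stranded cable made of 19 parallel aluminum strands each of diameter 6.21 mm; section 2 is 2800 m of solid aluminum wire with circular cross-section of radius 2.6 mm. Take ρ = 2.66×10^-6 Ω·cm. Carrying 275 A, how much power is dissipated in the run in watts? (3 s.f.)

2.68×10^5 W

ρ = 2.66×10^-6 Ω·cm = 2.66×10^-8 Ω·m
Section 1: A_strand = π(3.1050e-03)² = 3.029e-05 m²; R₁ = ρL/(N·A_s) = (2.66×10^-8)(758)/(19×3.029e-05) = 0.03504 Ω
Section 2: A = πr² = π(2.6000e-03 m)² = 2.124e-05 m²
R₂ = (2.66×10^-8)(2800)/(2.124e-05) = 3.507 Ω
R = R₁ + R₂ = 3.542 Ω
P = I²R = (275)² × 3.542 = 2.68×10^5 W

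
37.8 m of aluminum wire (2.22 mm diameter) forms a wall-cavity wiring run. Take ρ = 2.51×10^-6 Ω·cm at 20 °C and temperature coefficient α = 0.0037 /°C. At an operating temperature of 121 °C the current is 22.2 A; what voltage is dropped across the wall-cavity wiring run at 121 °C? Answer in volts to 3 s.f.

7.48 V

ρ = 2.51×10^-6 Ω·cm = 2.51×10^-8 Ω·m
A = π(d/2)² = π(1.1100e-03 m)² = 3.871e-06 m²
R₍20₎ = ρL/A = (2.51×10^-8)(37.8)/(3.871e-06) = 0.2451 Ω
R₍121₎ = R₍20₎(1 + αΔT) = 0.2451 × (1 + 0.0037×101) = 0.3367 Ω
V = IR = 22.2 × 0.3367 = 7.48 V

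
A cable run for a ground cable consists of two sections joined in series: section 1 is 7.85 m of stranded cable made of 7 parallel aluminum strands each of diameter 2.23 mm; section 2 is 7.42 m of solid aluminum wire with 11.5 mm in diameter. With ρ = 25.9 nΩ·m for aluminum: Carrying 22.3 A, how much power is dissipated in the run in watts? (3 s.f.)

ρ = 25.9 nΩ·m = 2.59×10^-8 Ω·m
Section 1: A_strand = π(1.1150e-03)² = 3.906e-06 m²; R₁ = ρL/(N·A_s) = (2.59×10^-8)(7.85)/(7×3.906e-06) = 0.007437 Ω
Section 2: A = π(d/2)² = π(5.7500e-03 m)² = 1.039e-04 m²
R₂ = (2.59×10^-8)(7.42)/(1.039e-04) = 0.00185 Ω
R = R₁ + R₂ = 0.009287 Ω
P = I²R = (22.3)² × 0.009287 = 4.62 W

4.62 W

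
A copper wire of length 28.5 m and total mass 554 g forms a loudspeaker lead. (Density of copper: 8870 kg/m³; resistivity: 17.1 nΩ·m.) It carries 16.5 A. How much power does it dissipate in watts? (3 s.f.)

60.5 W

ρ = 17.1 nΩ·m = 1.71×10^-8 Ω·m
A = m/(density·L) = 0.554/(8870×28.5) = 2.1915e-06 m²
R = ρL/A = (1.71×10^-8)(28.5)/(2.1915e-06) = 0.2224 Ω
P = I²R = (16.5)² × 0.2224 = 60.5 W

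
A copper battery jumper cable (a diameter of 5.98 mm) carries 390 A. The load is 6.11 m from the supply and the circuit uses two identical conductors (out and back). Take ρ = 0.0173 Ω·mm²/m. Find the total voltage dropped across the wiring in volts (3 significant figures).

ρ = 0.0173 Ω·mm²/m = 1.73×10^-8 Ω·m
A = π(d/2)² = π(2.9900e-03 m)² = 2.809e-05 m²
Total conductor length (both ways) L = 2 × 6.11 = 12.22 m
R = ρL/A = (1.73×10^-8)(12.22)/(2.809e-05) = 0.007527 Ω
V = IR = 390 × 0.007527 = 2.94 V

2.94 V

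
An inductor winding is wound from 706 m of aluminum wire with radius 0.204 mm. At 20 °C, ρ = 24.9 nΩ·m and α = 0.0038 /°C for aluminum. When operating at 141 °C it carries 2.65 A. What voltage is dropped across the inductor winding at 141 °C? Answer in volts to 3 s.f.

ρ = 24.9 nΩ·m = 2.49×10^-8 Ω·m
A = πr² = π(2.0400e-04 m)² = 1.307e-07 m²
R₍20₎ = ρL/A = (2.49×10^-8)(706)/(1.307e-07) = 134.5 Ω
R₍141₎ = R₍20₎(1 + αΔT) = 134.5 × (1 + 0.0038×121) = 196.3 Ω
V = IR = 2.65 × 196.3 = 520 V

520 V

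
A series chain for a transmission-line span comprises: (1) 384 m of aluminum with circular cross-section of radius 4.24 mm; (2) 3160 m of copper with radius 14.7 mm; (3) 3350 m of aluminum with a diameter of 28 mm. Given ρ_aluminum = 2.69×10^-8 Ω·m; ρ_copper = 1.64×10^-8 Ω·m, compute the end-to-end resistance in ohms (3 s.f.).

Seg 1: A = πr² = π(4.2400e-03 m)² = 5.648e-05 m²
R_1 = (2.69×10^-8)(384)/(5.648e-05) = 0.1829 Ω
Seg 2: A = πr² = π(1.4700e-02 m)² = 6.789e-04 m²
R_2 = (1.64×10^-8)(3160)/(6.789e-04) = 0.07634 Ω
Seg 3: A = π(d/2)² = π(1.4000e-02 m)² = 6.158e-04 m²
R_3 = (2.69×10^-8)(3350)/(6.158e-04) = 0.1463 Ω
R_total = R_1 + R_2 + R_3 = 0.406 Ω

0.406 Ω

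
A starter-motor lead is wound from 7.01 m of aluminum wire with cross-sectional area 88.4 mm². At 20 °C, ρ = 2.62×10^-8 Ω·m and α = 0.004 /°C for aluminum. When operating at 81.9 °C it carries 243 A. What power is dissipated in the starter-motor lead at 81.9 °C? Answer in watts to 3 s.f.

A = 88.4 mm² = 8.840e-05 m²
R₍20₎ = ρL/A = (2.62×10^-8)(7.01)/(8.840e-05) = 0.002078 Ω
R₍81.9₎ = R₍20₎(1 + αΔT) = 0.002078 × (1 + 0.004×61.9) = 0.002592 Ω
P = I²R = (243)² × 0.002592 = 153 W

153 W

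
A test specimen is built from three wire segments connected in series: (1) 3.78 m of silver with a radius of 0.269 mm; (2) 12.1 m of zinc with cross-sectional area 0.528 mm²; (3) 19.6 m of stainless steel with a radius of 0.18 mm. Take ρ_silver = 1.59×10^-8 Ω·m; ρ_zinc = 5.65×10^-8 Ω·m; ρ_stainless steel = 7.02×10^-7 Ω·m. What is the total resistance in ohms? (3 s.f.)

137 Ω

Seg 1: A = πr² = π(2.6900e-04 m)² = 2.273e-07 m²
R_1 = (1.59×10^-8)(3.78)/(2.273e-07) = 0.2644 Ω
Seg 2: A = 0.528 mm² = 5.280e-07 m²
R_2 = (5.65×10^-8)(12.1)/(5.280e-07) = 1.295 Ω
Seg 3: A = πr² = π(1.8000e-04 m)² = 1.018e-07 m²
R_3 = (7.02×10^-7)(19.6)/(1.018e-07) = 135.2 Ω
R_total = R_1 + R_2 + R_3 = 137 Ω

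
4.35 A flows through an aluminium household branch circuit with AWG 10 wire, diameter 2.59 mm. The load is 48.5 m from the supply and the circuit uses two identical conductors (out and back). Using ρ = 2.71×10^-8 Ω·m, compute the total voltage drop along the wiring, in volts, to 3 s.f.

A = π(2.59/2 mm)² = π(1.2950e-03 m)² = 5.269e-06 m²
Total conductor length (both ways) L = 2 × 48.5 = 97 m
R = ρL/A = (2.71×10^-8)(97)/(5.269e-06) = 0.4989 Ω
V = IR = 4.35 × 0.4989 = 2.17 V

2.17 V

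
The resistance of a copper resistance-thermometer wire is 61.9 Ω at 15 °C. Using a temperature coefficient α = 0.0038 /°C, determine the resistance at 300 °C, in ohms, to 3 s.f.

129 Ω

ΔT = 300 − 15 = 285 °C
R = R₀(1 + αΔT) = 61.9 × (1 + 0.0038×285) = 61.9 × 2.083 = 129 Ω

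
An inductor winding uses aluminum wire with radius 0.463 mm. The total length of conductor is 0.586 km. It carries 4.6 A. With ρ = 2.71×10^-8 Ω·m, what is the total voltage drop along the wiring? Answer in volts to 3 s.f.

A = πr² = π(4.6300e-04 m)² = 6.735e-07 m²
R = ρL/A = (2.71×10^-8)(586)/(6.735e-07) = 23.58 Ω
V = IR = 4.6 × 23.58 = 108 V

108 V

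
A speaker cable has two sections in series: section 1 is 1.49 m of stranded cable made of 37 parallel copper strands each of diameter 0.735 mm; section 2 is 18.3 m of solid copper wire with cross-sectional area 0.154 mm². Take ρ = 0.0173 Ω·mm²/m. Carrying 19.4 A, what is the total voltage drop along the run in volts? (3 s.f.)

39.9 V

ρ = 0.0173 Ω·mm²/m = 1.73×10^-8 Ω·m
Section 1: A_strand = π(3.6750e-04)² = 4.243e-07 m²; R₁ = ρL/(N·A_s) = (1.73×10^-8)(1.49)/(37×4.243e-07) = 0.001642 Ω
Section 2: A = 0.154 mm² = 1.540e-07 m²
R₂ = (1.73×10^-8)(18.3)/(1.540e-07) = 2.056 Ω
R = R₁ + R₂ = 2.057 Ω
V = IR = 19.4 × 2.057 = 39.9 V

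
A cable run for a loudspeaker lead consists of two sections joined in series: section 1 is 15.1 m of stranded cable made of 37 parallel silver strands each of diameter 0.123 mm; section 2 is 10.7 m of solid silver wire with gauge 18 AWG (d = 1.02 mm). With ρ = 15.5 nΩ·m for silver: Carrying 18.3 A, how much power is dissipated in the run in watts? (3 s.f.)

246 W

ρ = 15.5 nΩ·m = 1.55×10^-8 Ω·m
Section 1: A_strand = π(6.1500e-05)² = 1.188e-08 m²; R₁ = ρL/(N·A_s) = (1.55×10^-8)(15.1)/(37×1.188e-08) = 0.5324 Ω
Section 2: A = π(1.02/2 mm)² = π(5.1000e-04 m)² = 8.171e-07 m²
R₂ = (1.55×10^-8)(10.7)/(8.171e-07) = 0.203 Ω
R = R₁ + R₂ = 0.7353 Ω
P = I²R = (18.3)² × 0.7353 = 246 W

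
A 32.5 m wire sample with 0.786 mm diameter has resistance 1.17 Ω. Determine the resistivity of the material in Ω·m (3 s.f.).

A = π(d/2)² = π(3.9300e-04 m)² = 4.852e-07 m²
ρ = RA/L = (1.17)(4.852e-07)/(32.5) = 1.75×10^-8 Ω·m

1.75×10^-8 Ω·m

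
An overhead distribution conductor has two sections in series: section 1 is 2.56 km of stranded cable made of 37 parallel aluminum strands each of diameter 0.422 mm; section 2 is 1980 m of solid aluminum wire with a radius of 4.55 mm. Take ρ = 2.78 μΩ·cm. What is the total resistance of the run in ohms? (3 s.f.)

ρ = 2.78 μΩ·cm = 2.78×10^-8 Ω·m
Section 1: A_strand = π(2.1100e-04)² = 1.399e-07 m²; R₁ = ρL/(N·A_s) = (2.78×10^-8)(2560)/(37×1.399e-07) = 13.75 Ω
Section 2: A = πr² = π(4.5500e-03 m)² = 6.504e-05 m²
R₂ = (2.78×10^-8)(1980)/(6.504e-05) = 0.8463 Ω
R = R₁ + R₂ = 14.6 Ω

14.6 Ω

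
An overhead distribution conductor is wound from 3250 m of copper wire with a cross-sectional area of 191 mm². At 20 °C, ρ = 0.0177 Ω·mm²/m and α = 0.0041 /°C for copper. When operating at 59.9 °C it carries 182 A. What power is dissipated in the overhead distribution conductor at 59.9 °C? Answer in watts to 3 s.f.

11600 W

ρ = 0.0177 Ω·mm²/m = 1.77×10^-8 Ω·m
A = 191 mm² = 1.910e-04 m²
R₍20₎ = ρL/A = (1.77×10^-8)(3250)/(1.910e-04) = 0.3012 Ω
R₍59.9₎ = R₍20₎(1 + αΔT) = 0.3012 × (1 + 0.0041×39.9) = 0.3504 Ω
P = I²R = (182)² × 0.3504 = 11600 W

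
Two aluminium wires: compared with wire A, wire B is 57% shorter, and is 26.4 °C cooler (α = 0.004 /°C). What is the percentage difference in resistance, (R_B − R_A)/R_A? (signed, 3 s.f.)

R ∝ ρL/d² with ρ ∝ (1+αΔT), so R_B/R_A = (1 − 57/100) × (1 − 0.004×26.4)
= 0.43 × 0.8944 = 0.3846
(R_B − R_A)/R_A = 0.3846 − 1 = -61.5%

-61.5%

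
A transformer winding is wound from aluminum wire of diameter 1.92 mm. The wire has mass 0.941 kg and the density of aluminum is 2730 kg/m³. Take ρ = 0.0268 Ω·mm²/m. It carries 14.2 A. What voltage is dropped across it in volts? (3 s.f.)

15.6 V

ρ = 0.0268 Ω·mm²/m = 2.68×10^-8 Ω·m
A = π(d/2)² = π(9.6000e-04 m)² = 2.8953e-06 m²
L = m/(density·A) = 0.941/(2730×2.8953e-06) = 119.1 m
R = ρL/A = (2.68×10^-8)(119.1)/(2.8953e-06) = 1.102 Ω
V = IR = 14.2 × 1.102 = 15.6 V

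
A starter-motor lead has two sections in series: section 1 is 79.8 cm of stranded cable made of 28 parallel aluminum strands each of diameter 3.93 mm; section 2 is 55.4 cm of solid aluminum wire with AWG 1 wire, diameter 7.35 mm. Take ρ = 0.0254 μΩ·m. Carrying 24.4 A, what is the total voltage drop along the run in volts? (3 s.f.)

ρ = 0.0254 μΩ·m = 2.54×10^-8 Ω·m
Section 1: A_strand = π(1.9650e-03)² = 1.213e-05 m²; R₁ = ρL/(N·A_s) = (2.54×10^-8)(0.798)/(28×1.213e-05) = 5.968×10^-5 Ω
Section 2: A = π(7.35/2 mm)² = π(3.6750e-03 m)² = 4.243e-05 m²
R₂ = (2.54×10^-8)(0.554)/(4.243e-05) = 3.316×10^-4 Ω
R = R₁ + R₂ = 3.913×10^-4 Ω
V = IR = 24.4 × 3.913×10^-4 = 0.00955 V

0.00955 V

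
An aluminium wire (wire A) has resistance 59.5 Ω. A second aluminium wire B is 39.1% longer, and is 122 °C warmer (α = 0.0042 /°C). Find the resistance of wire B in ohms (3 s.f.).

R ∝ ρL/d² with ρ ∝ (1+αΔT), so R_B/R_A = (1 + 39.1/100) × (1 + 0.0042×122)
= 1.391 × 1.512 = 2.104
R_B = 2.104 × 59.5 = 125 Ω

125 Ω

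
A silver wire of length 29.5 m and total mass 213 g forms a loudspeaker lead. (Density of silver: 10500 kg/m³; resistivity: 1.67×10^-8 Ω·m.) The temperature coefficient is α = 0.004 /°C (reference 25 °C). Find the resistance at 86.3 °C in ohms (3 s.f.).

A = m/(density·L) = 0.213/(10500×29.5) = 6.8765e-07 m²
R = ρL/A = (1.67×10^-8)(29.5)/(6.8765e-07) = 0.7164 Ω
R(86.3 °C) = 0.7164 × (1 + 0.004×61.3) = 0.892 Ω

0.892 Ω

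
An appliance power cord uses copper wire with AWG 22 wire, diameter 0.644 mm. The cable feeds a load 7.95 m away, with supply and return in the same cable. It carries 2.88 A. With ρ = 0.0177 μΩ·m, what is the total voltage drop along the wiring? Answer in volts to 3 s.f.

ρ = 0.0177 μΩ·m = 1.77×10^-8 Ω·m
A = π(0.644/2 mm)² = π(3.2200e-04 m)² = 3.257e-07 m²
Total conductor length (both ways) L = 2 × 7.95 = 15.9 m
R = ρL/A = (1.77×10^-8)(15.9)/(3.257e-07) = 0.864 Ω
V = IR = 2.88 × 0.864 = 2.49 V

2.49 V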